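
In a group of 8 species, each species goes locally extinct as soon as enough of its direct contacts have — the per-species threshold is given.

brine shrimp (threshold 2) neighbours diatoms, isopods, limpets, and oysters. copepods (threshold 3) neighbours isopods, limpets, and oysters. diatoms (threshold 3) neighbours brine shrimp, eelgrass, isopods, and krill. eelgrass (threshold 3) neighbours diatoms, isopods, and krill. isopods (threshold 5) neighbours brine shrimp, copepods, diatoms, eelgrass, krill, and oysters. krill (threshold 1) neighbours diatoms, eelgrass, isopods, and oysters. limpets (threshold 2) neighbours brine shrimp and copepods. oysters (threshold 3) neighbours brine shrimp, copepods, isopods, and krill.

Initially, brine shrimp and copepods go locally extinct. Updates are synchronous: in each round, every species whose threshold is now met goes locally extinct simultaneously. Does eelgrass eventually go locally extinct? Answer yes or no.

no

Round 1 — brine shrimp, copepods go locally extinct (initial).
Round 2 — checking thresholds:
  diatoms: 1 of 4 neighbours < 3, holds.
  isopods: 2 of 6 neighbours < 5, holds.
  limpets: 2 of 2 neighbours ≥ 2, goes locally extinct.
  oysters: 2 of 4 neighbours < 3, holds.
Round 3 — no new extinctions; cascade stops.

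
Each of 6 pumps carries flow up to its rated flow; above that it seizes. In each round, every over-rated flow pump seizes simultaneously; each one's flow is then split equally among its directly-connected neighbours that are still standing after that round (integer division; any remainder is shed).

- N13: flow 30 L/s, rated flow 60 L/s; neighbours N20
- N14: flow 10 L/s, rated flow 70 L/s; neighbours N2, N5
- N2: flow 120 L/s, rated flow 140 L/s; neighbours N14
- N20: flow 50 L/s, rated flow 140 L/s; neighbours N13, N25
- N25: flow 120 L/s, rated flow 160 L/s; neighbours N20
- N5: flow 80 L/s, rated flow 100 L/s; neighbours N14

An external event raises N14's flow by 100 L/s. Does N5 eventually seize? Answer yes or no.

Round 1 — N14 at 110 > 70. N14 seizes.
  N14 sheds 110 L/s to N2, N5: 55 each.
    N2: 120+55 = 175 > 140
    N5: 80+55 = 135 > 100
Round 2 — N2, N5 seize.
  N2 sheds 175 L/s: no online neighbours, lost.
  N5 sheds 135 L/s: no online neighbours, lost.
No further seizures.

yes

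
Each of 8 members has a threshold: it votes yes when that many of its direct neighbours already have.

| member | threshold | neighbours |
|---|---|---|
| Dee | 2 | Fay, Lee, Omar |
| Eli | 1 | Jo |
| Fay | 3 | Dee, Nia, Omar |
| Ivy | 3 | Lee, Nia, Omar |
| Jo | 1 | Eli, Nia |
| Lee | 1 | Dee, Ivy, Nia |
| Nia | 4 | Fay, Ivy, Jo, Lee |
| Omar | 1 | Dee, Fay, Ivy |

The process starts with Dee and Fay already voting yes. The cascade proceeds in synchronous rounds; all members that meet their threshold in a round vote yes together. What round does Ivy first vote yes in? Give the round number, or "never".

Round 1 — Dee, Fay vote yes (initial).
Round 2 — checking thresholds:
  Lee: 1 of 3 neighbours ≥ 1, votes yes.
  Nia: 1 of 4 neighbours < 4, holds.
  Omar: 2 of 3 neighbours ≥ 1, votes yes.
Round 3 — no new yes votes; cascade stops.

never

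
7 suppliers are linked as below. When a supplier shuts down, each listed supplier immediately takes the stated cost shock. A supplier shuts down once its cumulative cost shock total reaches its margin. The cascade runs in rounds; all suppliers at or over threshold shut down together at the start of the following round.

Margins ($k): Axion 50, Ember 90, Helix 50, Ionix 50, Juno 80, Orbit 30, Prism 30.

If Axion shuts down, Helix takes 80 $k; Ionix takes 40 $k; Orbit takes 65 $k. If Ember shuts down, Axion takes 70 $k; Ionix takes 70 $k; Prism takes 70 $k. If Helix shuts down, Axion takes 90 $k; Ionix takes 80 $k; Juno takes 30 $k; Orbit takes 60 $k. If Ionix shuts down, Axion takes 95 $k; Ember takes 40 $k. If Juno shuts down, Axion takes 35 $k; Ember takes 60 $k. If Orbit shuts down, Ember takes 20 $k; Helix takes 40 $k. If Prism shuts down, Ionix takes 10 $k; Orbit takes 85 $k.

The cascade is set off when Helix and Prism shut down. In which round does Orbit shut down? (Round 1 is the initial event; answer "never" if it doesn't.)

2

Round 1 — Helix, Prism shut down (initial).
  Axion: +90 → 90 ≥ 50
  Ionix: +80+10 → 90 ≥ 50
  Juno: +30 → 30 < 80
  Orbit: +60+85 → 145 ≥ 30
Round 2 — Axion, Ionix, Orbit shut down.
  Ember: +40+20 → 60 < 90
No further shutdowns.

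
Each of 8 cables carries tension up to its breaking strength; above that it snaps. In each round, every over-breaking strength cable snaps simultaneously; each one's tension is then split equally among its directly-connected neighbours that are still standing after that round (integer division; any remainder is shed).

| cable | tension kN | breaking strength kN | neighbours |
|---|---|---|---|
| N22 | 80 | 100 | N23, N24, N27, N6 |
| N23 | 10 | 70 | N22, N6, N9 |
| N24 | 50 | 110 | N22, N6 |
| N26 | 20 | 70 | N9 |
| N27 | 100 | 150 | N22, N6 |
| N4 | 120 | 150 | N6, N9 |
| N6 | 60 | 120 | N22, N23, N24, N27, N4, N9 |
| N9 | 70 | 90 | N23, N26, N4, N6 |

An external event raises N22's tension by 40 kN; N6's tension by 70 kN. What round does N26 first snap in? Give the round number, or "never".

never

Round 1 — N22 at 120 > 100; N6 at 130 > 120. N22, N6 snap.
  N22 sheds 120 kN to N23, N24, N27: 40 each.
    N23: 10+40 = 50 ≤ 70
    N24: 50+40 = 90 ≤ 110
    N27: 100+40 = 140 ≤ 150
  N6 sheds 130 kN to N23, N24, N27, N4, N9: 26 each.
    N23: 50+26 = 76 > 70
    N24: 90+26 = 116 > 110
    N27: 140+26 = 166 > 150
    N4: 120+26 = 146 ≤ 150
    N9: 70+26 = 96 > 90
Round 2 — N23, N24, N27, N9 snap.
  N23 sheds 76 kN: no online neighbours, lost.
  N24 sheds 116 kN: no online neighbours, lost.
  N27 sheds 166 kN: no online neighbours, lost.
  N9 sheds 96 kN to N26, N4: 48 each.
    N26: 20+48 = 68 ≤ 70
    N4: 146+48 = 194 > 150
Round 3 — N4 snaps.
  N4 sheds 194 kN: no online neighbours, lost.
No further breaks.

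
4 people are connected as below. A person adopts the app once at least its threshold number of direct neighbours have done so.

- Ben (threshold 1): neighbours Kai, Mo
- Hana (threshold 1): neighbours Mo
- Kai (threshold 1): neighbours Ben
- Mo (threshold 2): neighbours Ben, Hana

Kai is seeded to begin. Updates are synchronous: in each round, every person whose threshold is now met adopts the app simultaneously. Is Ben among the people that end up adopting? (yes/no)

Round 1 — Kai adopts the app (initial).
Round 2 — checking thresholds:
  Ben: 1 of 2 neighbours ≥ 1, adopts the app.
Round 3 — no new adoptions; cascade stops.

yes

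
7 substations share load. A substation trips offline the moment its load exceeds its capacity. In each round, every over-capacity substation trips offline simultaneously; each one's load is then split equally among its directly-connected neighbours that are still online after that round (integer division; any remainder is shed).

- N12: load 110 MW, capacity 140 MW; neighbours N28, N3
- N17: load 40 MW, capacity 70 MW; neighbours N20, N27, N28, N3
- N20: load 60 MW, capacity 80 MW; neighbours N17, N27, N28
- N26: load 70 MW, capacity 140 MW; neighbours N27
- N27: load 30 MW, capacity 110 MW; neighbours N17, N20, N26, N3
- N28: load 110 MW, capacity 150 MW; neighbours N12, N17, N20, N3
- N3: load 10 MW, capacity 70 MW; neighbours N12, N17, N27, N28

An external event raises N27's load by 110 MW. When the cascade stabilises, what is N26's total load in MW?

105

Round 1 — N27 at 140 > 110. N27 trips offline.
  N27 sheds 140 MW to N17, N20, N26, N3: 35 each.
    N17: 40+35 = 75 > 70
    N20: 60+35 = 95 > 80
    N26: 70+35 = 105 ≤ 140
    N3: 10+35 = 45 ≤ 70
Round 2 — N17, N20 trip offline.
  N17 sheds 75 MW to N28, N3: 37 each (1 lost).
    N28: 110+37 = 147 ≤ 150
    N3: 45+37 = 82 > 70
  N20 sheds 95 MW to N28: 95 each.
    N28: 147+95 = 242 > 150
Round 3 — N28, N3 trip offline.
  N28 sheds 242 MW to N12: 242 each.
    N12: 110+242 = 352 > 140
  N3 sheds 82 MW to N12: 82 each.
    N12: 352+82 = 434 > 140
Round 4 — N12 trips offline.
  N12 sheds 434 MW: no online neighbours, lost.
No further trips.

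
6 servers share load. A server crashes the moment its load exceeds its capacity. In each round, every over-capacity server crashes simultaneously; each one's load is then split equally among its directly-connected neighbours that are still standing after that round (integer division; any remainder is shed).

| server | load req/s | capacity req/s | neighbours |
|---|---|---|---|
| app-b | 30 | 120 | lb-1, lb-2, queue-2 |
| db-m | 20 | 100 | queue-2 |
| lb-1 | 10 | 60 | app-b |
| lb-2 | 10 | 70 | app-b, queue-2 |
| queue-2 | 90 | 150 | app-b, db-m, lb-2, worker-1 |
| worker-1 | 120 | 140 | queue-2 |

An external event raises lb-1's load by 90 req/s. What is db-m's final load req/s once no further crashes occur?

97

Round 1 — lb-1 at 100 > 60. lb-1 crashes.
  lb-1 sheds 100 req/s to app-b: 100 each.
    app-b: 30+100 = 130 > 120
Round 2 — app-b crashes.
  app-b sheds 130 req/s to lb-2, queue-2: 65 each.
    lb-2: 10+65 = 75 > 70
    queue-2: 90+65 = 155 > 150
Round 3 — lb-2, queue-2 crash.
  lb-2 sheds 75 req/s: no online neighbours, lost.
  queue-2 sheds 155 req/s to db-m, worker-1: 77 each (1 lost).
    db-m: 20+77 = 97 ≤ 100
    worker-1: 120+77 = 197 > 140
Round 4 — worker-1 crashes.
  worker-1 sheds 197 req/s: no online neighbours, lost.
No further crashes.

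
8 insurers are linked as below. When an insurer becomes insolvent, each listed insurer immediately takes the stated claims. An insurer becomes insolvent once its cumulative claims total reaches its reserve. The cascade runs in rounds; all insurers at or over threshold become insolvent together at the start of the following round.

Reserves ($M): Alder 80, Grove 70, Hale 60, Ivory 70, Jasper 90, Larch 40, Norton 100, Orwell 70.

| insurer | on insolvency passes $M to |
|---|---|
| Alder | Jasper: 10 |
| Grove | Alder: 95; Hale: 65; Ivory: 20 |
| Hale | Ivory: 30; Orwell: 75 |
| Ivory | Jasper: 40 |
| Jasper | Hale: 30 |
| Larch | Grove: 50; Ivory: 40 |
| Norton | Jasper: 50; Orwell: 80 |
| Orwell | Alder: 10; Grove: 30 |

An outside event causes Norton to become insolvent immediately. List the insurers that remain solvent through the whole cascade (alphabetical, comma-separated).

Alder, Grove, Hale, Ivory, Jasper, Larch

Round 1 — Norton becomes insolvent (initial).
  Jasper: +50 → 50 < 90
  Orwell: +80 → 80 ≥ 70
Round 2 — Orwell becomes insolvent.
  Alder: +10 → 10 < 80
  Grove: +30 → 30 < 70
No further insolvencies.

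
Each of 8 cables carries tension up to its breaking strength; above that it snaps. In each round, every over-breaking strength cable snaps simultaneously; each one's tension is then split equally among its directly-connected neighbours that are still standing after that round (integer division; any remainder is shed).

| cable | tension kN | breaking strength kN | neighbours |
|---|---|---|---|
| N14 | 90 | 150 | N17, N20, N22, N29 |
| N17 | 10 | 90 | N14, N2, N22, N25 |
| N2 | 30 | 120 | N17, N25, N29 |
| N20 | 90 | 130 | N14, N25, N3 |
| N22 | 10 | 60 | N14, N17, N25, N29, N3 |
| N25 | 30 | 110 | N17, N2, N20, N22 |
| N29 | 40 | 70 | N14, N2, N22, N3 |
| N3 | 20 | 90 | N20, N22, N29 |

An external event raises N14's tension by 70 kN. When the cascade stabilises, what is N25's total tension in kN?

Round 1 — N14 at 160 > 150. N14 snaps.
  N14 sheds 160 kN to N17, N20, N22, N29: 40 each.
    N17: 10+40 = 50 ≤ 90
    N20: 90+40 = 130 ≤ 130
    N22: 10+40 = 50 ≤ 60
    N29: 40+40 = 80 > 70
Round 2 — N29 snaps.
  N29 sheds 80 kN to N2, N22, N3: 26 each (2 lost).
    N2: 30+26 = 56 ≤ 120
    N22: 50+26 = 76 > 60
    N3: 20+26 = 46 ≤ 90
Round 3 — N22 snaps.
  N22 sheds 76 kN to N17, N25, N3: 25 each (1 lost).
    N17: 50+25 = 75 ≤ 90
    N25: 30+25 = 55 ≤ 110
    N3: 46+25 = 71 ≤ 90
No further breaks.

55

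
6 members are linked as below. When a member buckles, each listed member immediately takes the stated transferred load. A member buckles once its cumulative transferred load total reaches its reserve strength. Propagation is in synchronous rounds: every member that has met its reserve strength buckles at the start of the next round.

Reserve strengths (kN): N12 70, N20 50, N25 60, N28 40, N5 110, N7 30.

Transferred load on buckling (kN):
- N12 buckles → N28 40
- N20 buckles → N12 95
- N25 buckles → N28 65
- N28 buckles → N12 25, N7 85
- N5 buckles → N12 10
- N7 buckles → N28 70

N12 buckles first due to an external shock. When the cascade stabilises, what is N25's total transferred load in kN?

0

Round 1 — N12 buckles (initial).
  N28: +40 → 40 ≥ 40
Round 2 — N28 buckles.
  N7: +85 → 85 ≥ 30
Round 3 — N7 buckles.
No further bucklings.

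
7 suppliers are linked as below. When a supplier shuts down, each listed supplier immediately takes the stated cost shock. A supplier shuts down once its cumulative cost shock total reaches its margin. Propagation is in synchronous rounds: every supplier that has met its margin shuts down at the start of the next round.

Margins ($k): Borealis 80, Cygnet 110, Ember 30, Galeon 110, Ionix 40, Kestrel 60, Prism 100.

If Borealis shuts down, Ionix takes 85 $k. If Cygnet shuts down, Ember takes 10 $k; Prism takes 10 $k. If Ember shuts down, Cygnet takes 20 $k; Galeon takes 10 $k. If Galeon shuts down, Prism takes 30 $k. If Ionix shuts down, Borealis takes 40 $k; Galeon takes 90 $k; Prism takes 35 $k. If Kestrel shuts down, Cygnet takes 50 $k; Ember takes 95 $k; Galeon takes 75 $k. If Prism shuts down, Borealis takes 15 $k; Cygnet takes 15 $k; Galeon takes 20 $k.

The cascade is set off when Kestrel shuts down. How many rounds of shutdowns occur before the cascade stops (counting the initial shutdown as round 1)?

2

Round 1 — Kestrel shuts down (initial).
  Cygnet: +50 → 50 < 110
  Ember: +95 → 95 ≥ 30
  Galeon: +75 → 75 < 110
Round 2 — Ember shuts down.
  Cygnet: +20 → 70 < 110
  Galeon: +10 → 85 < 110
No further shutdowns.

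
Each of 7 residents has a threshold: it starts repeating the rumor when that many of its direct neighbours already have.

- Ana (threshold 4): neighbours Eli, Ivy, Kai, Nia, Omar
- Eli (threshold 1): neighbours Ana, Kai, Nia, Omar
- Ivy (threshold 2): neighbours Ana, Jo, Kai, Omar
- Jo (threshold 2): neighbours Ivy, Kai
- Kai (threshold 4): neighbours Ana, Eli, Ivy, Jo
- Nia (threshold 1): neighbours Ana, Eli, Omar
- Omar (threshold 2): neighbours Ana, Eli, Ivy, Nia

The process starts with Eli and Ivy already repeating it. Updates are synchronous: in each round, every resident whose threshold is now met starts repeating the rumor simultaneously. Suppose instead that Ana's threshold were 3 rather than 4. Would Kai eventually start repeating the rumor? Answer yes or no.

With Ana's threshold at 3:
Round 1 — Eli, Ivy start repeating the rumor (initial).
Round 2 — checking thresholds:
  Ana: 2 of 5 neighbours < 3, below threshold.
  Jo: 1 of 2 neighbours < 2, below threshold.
  Kai: 2 of 4 neighbours < 4, below threshold.
  Nia: 1 of 3 neighbours ≥ 1, starts repeating the rumor.
  Omar: 2 of 4 neighbours ≥ 2, starts repeating the rumor.
Round 3 — checking thresholds:
  Ana: 4 of 5 neighbours ≥ 3, starts repeating the rumor.
  Jo: 1 of 2 neighbours < 2, below threshold.
  Kai: 2 of 4 neighbours < 4, below threshold.
Round 4 — no new spreads; cascade stops.

no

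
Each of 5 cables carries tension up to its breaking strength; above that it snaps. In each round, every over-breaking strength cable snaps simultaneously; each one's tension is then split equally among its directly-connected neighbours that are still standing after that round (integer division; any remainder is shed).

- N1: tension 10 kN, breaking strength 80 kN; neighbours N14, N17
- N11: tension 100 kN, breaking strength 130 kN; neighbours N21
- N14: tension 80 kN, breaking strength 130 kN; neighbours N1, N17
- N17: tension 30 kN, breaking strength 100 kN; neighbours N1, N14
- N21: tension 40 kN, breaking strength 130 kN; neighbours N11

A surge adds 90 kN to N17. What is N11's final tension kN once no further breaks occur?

Round 1 — N17 at 120 > 100. N17 snaps.
  N17 sheds 120 kN to N1, N14: 60 each.
    N1: 10+60 = 70 ≤ 80
    N14: 80+60 = 140 > 130
Round 2 — N14 snaps.
  N14 sheds 140 kN to N1: 140 each.
    N1: 70+140 = 210 > 80
Round 3 — N1 snaps.
  N1 sheds 210 kN: no online neighbours, lost.
No further breaks.

100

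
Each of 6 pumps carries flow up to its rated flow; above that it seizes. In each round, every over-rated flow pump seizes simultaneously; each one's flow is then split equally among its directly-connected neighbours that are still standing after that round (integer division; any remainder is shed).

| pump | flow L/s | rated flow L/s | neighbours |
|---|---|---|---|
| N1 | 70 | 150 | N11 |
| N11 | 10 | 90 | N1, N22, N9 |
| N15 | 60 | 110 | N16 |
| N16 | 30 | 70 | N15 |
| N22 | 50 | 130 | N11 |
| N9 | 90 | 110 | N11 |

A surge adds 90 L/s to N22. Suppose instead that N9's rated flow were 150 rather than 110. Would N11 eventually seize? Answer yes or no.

With N9's rated flow at 150:
Round 1 — N22 at 140 > 130. N22 seizes.
  N22 sheds 140 L/s to N11: 140 each.
    N11: 10+140 = 150 > 90
Round 2 — N11 seizes.
  N11 sheds 150 L/s to N1, N9: 75 each.
    N1: 70+75 = 145 ≤ 150
    N9: 90+75 = 165 > 150
Round 3 — N9 seizes.
  N9 sheds 165 L/s: no online neighbours, lost.
No further seizures.

yes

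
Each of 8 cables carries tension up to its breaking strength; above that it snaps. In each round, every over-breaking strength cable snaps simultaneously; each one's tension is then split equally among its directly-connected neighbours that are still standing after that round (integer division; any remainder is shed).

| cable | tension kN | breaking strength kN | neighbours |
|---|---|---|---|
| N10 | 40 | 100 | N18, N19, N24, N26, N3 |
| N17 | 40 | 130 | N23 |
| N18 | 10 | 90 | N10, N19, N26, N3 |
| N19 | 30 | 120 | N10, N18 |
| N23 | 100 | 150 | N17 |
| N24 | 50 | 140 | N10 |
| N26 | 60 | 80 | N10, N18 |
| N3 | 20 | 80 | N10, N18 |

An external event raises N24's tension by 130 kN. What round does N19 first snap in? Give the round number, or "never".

5

Round 1 — N24 at 180 > 140. N24 snaps.
  N24 sheds 180 kN to N10: 180 each.
    N10: 40+180 = 220 > 100
Round 2 — N10 snaps.
  N10 sheds 220 kN to N18, N19, N26, N3: 55 each.
    N18: 10+55 = 65 ≤ 90
    N19: 30+55 = 85 ≤ 120
    N26: 60+55 = 115 > 80
    N3: 20+55 = 75 ≤ 80
Round 3 — N26 snaps.
  N26 sheds 115 kN to N18: 115 each.
    N18: 65+115 = 180 > 90
Round 4 — N18 snaps.
  N18 sheds 180 kN to N19, N3: 90 each.
    N19: 85+90 = 175 > 120
    N3: 75+90 = 165 > 80
Round 5 — N19, N3 snap.
  N19 sheds 175 kN: no online neighbours, lost.
  N3 sheds 165 kN: no online neighbours, lost.
No further breaks.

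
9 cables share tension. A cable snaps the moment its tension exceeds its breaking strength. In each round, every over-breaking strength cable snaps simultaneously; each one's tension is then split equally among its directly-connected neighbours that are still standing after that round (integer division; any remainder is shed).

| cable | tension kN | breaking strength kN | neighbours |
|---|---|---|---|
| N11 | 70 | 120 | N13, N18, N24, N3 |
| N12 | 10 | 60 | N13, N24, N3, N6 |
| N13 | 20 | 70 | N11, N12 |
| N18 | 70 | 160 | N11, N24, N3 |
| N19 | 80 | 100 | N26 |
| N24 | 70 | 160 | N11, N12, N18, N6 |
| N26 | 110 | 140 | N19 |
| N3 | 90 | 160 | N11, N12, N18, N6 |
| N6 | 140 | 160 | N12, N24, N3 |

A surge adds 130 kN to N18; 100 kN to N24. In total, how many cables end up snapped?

Round 1 — N18 at 200 > 160; N24 at 170 > 160. N18, N24 snap.
  N18 sheds 200 kN to N11, N3: 100 each.
    N11: 70+100 = 170 > 120
    N3: 90+100 = 190 > 160
  N24 sheds 170 kN to N11, N12, N6: 56 each (2 lost).
    N11: 170+56 = 226 > 120
    N12: 10+56 = 66 > 60
    N6: 140+56 = 196 > 160
Round 2 — N11, N12, N3, N6 snap.
  N11 sheds 226 kN to N13: 226 each.
    N13: 20+226 = 246 > 70
  N12 sheds 66 kN to N13: 66 each.
    N13: 246+66 = 312 > 70
  N3 sheds 190 kN: no online neighbours, lost.
  N6 sheds 196 kN: no online neighbours, lost.
Round 3 — N13 snaps.
  N13 sheds 312 kN: no online neighbours, lost.
No further breaks.

7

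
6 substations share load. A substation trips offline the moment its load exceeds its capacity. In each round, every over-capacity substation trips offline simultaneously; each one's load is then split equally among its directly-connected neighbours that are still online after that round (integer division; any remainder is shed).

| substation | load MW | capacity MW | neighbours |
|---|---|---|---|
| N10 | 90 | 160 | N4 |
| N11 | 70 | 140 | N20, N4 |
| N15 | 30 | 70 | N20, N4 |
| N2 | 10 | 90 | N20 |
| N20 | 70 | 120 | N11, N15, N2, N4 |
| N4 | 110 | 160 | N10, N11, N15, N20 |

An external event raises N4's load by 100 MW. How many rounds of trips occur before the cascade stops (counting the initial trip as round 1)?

3

Round 1 — N4 at 210 > 160. N4 trips offline.
  N4 sheds 210 MW to N10, N11, N15, N20: 52 each (2 lost).
    N10: 90+52 = 142 ≤ 160
    N11: 70+52 = 122 ≤ 140
    N15: 30+52 = 82 > 70
    N20: 70+52 = 122 > 120
Round 2 — N15, N20 trip offline.
  N15 sheds 82 MW: no online neighbours, lost.
  N20 sheds 122 MW to N11, N2: 61 each.
    N11: 122+61 = 183 > 140
    N2: 10+61 = 71 ≤ 90
Round 3 — N11 trips offline.
  N11 sheds 183 MW: no online neighbours, lost.
No further trips.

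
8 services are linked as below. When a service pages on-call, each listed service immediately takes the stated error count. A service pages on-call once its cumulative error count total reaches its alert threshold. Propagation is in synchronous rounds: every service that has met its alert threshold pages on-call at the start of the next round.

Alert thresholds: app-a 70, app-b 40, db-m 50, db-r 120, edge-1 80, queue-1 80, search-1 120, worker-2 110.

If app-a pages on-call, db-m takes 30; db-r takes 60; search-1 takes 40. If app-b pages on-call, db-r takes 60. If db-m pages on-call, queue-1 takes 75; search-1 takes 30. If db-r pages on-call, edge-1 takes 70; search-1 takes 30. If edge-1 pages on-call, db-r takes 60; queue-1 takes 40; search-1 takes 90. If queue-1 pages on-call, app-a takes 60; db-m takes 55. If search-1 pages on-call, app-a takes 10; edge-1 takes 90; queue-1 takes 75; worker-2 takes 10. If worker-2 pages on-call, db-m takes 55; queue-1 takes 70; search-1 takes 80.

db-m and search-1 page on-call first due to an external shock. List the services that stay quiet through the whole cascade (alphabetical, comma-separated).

Round 1 — db-m, search-1 page on-call (initial).
  app-a: +10 → 10 < 70
  edge-1: +90 → 90 ≥ 80
  queue-1: +75+75 → 150 ≥ 80
  worker-2: +10 → 10 < 110
Round 2 — edge-1, queue-1 page on-call.
  app-a: +60 → 70 ≥ 70
  db-r: +60 → 60 < 120
Round 3 — app-a pages on-call.
  db-r: +60 → 120 ≥ 120
Round 4 — db-r pages on-call.
No further pages.

app-b, worker-2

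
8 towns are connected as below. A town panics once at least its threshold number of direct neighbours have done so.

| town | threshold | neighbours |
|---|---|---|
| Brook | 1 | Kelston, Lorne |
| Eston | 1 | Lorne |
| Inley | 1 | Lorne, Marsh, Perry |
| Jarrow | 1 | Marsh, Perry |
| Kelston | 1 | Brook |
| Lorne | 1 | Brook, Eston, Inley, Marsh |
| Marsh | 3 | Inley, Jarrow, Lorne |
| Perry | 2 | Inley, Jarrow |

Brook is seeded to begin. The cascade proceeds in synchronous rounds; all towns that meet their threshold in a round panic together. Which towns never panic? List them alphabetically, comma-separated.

Jarrow, Marsh, Perry

Round 1 — Brook panics (initial).
Round 2 — checking thresholds:
  Kelston: 1 of 1 neighbours ≥ 1, panics.
  Lorne: 1 of 4 neighbours ≥ 1, panics.
Round 3 — checking thresholds:
  Eston: 1 of 1 neighbours ≥ 1, panics.
  Inley: 1 of 3 neighbours ≥ 1, panics.
  Marsh: 1 of 3 neighbours < 3, not yet.
Round 4 — no new panics; cascade stops.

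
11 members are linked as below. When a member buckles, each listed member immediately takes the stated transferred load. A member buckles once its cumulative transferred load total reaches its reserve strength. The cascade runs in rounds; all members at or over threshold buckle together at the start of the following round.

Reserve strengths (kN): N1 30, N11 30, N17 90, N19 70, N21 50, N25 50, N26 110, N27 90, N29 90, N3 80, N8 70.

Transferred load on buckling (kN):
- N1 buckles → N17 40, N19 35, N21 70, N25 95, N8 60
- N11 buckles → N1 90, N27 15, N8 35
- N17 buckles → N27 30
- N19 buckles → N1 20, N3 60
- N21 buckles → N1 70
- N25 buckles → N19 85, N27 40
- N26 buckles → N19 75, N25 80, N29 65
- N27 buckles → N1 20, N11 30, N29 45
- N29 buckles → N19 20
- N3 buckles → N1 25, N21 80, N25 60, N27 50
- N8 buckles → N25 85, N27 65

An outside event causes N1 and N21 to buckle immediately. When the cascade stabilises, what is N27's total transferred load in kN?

Round 1 — N1, N21 buckle (initial).
  N17: +40 → 40 < 90
  N19: +35 → 35 < 70
  N25: +95 → 95 ≥ 50
  N8: +60 → 60 < 70
Round 2 — N25 buckles.
  N19: +85 → 120 ≥ 70
  N27: +40 → 40 < 90
Round 3 — N19 buckles.
  N3: +60 → 60 < 80
No further bucklings.

40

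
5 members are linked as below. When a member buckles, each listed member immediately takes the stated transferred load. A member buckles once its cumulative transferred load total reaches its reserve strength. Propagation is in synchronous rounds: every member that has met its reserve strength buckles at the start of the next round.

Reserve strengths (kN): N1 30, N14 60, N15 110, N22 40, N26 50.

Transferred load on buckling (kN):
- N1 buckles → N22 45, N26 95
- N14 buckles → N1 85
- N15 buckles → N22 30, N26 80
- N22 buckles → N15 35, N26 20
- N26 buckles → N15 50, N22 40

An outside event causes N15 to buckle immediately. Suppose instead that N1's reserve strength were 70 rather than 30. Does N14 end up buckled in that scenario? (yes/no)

With N1's reserve strength at 70:
Round 1 — N15 buckles (initial).
  N22: +30 → 30 < 40
  N26: +80 → 80 ≥ 50
Round 2 — N26 buckles.
  N22: +40 → 70 ≥ 40
Round 3 — N22 buckles.
No further bucklings.

no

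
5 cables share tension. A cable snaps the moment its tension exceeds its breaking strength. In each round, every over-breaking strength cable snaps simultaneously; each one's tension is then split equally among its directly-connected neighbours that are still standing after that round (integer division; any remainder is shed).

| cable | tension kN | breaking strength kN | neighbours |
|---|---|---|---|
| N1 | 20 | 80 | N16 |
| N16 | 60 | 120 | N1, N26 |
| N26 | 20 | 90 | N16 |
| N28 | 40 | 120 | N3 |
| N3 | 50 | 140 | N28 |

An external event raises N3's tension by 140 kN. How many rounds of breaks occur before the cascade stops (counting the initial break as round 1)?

2

Round 1 — N3 at 190 > 140. N3 snaps.
  N3 sheds 190 kN to N28: 190 each.
    N28: 40+190 = 230 > 120
Round 2 — N28 snaps.
  N28 sheds 230 kN: no online neighbours, lost.
No further breaks.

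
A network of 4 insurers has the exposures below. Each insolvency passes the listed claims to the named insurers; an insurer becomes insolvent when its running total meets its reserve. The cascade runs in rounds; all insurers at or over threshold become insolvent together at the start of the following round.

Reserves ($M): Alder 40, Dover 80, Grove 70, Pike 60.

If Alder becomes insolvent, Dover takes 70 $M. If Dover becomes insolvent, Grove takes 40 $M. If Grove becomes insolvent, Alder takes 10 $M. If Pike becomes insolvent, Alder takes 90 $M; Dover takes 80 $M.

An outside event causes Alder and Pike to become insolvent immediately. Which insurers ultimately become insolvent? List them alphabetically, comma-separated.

Round 1 — Alder, Pike become insolvent (initial).
  Dover: +70+80 → 150 ≥ 80
Round 2 — Dover becomes insolvent.
  Grove: +40 → 40 < 70
No further insolvencies.

Alder, Dover, Pike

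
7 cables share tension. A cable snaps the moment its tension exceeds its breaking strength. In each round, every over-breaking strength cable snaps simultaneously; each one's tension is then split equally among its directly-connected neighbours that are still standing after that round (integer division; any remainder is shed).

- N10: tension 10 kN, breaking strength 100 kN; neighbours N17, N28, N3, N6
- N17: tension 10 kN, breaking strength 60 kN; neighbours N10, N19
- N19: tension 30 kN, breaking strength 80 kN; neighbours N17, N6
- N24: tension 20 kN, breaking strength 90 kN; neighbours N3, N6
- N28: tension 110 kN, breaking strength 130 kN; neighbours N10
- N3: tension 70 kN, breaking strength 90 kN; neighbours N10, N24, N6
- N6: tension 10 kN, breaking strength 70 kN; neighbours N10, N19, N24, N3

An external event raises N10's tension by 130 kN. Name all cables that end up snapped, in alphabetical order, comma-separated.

Round 1 — N10 at 140 > 100. N10 snaps.
  N10 sheds 140 kN to N17, N28, N3, N6: 35 each.
    N17: 10+35 = 45 ≤ 60
    N28: 110+35 = 145 > 130
    N3: 70+35 = 105 > 90
    N6: 10+35 = 45 ≤ 70
Round 2 — N28, N3 snap.
  N28 sheds 145 kN: no online neighbours, lost.
  N3 sheds 105 kN to N24, N6: 52 each (1 lost).
    N24: 20+52 = 72 ≤ 90
    N6: 45+52 = 97 > 70
Round 3 — N6 snaps.
  N6 sheds 97 kN to N19, N24: 48 each (1 lost).
    N19: 30+48 = 78 ≤ 80
    N24: 72+48 = 120 > 90
Round 4 — N24 snaps.
  N24 sheds 120 kN: no online neighbours, lost.
No further breaks.

N10, N24, N28, N3, N6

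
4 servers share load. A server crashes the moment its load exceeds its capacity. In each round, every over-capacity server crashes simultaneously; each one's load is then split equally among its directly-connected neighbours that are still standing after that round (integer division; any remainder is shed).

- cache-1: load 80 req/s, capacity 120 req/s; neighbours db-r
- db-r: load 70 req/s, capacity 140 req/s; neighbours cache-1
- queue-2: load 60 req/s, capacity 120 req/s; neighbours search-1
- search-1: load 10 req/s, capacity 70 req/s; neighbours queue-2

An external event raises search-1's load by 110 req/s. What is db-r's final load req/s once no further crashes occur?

Round 1 — search-1 at 120 > 70. search-1 crashes.
  search-1 sheds 120 req/s to queue-2: 120 each.
    queue-2: 60+120 = 180 > 120
Round 2 — queue-2 crashes.
  queue-2 sheds 180 req/s: no online neighbours, lost.
No further crashes.

70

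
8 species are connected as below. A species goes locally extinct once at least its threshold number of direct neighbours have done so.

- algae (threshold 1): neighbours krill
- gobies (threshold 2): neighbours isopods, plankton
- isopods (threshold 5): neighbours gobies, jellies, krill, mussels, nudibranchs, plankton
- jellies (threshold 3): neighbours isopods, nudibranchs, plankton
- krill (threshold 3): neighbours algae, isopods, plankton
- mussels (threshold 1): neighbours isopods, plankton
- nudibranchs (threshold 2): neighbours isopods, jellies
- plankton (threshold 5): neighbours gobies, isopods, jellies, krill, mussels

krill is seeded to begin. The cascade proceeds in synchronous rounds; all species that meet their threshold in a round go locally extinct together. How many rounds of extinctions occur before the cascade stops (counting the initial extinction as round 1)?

Round 1 — krill goes locally extinct (initial).
Round 2 — checking thresholds:
  algae: 1 of 1 neighbours ≥ 1, goes locally extinct.
  isopods: 1 of 6 neighbours < 5, holds.
  plankton: 1 of 5 neighbours < 5, holds.
Round 3 — no new extinctions; cascade stops.

2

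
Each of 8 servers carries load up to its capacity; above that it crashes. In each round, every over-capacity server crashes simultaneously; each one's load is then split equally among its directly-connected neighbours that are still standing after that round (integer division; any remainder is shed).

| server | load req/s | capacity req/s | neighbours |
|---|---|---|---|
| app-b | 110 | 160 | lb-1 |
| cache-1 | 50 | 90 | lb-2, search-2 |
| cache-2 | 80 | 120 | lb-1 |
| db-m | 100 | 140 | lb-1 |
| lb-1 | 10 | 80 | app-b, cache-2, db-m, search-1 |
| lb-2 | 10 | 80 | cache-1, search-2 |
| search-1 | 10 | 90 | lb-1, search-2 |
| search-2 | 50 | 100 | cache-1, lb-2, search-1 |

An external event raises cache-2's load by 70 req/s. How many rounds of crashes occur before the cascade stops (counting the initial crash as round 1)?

Round 1 — cache-2 at 150 > 120. cache-2 crashes.
  cache-2 sheds 150 req/s to lb-1: 150 each.
    lb-1: 10+150 = 160 > 80
Round 2 — lb-1 crashes.
  lb-1 sheds 160 req/s to app-b, db-m, search-1: 53 each (1 lost).
    app-b: 110+53 = 163 > 160
    db-m: 100+53 = 153 > 140
    search-1: 10+53 = 63 ≤ 90
Round 3 — app-b, db-m crash.
  app-b sheds 163 req/s: no online neighbours, lost.
  db-m sheds 153 req/s: no online neighbours, lost.
No further crashes.

3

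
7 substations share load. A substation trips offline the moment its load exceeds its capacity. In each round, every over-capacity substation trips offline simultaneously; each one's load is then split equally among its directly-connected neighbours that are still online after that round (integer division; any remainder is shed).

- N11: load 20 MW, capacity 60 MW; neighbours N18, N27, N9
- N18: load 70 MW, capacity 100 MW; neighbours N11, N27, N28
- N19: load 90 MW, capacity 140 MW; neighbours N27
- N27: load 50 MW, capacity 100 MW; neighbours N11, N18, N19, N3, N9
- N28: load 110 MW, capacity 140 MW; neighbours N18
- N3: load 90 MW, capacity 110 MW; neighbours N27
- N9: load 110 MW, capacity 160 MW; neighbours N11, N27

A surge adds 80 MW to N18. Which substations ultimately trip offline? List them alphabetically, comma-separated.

Round 1 — N18 at 150 > 100. N18 trips offline.
  N18 sheds 150 MW to N11, N27, N28: 50 each.
    N11: 20+50 = 70 > 60
    N27: 50+50 = 100 ≤ 100
    N28: 110+50 = 160 > 140
Round 2 — N11, N28 trip offline.
  N11 sheds 70 MW to N27, N9: 35 each.
    N27: 100+35 = 135 > 100
    N9: 110+35 = 145 ≤ 160
  N28 sheds 160 MW: no online neighbours, lost.
Round 3 — N27 trips offline.
  N27 sheds 135 MW to N19, N3, N9: 45 each.
    N19: 90+45 = 135 ≤ 140
    N3: 90+45 = 135 > 110
    N9: 145+45 = 190 > 160
Round 4 — N3, N9 trip offline.
  N3 sheds 135 MW: no online neighbours, lost.
  N9 sheds 190 MW: no online neighbours, lost.
No further trips.

N11, N18, N27, N28, N3, N9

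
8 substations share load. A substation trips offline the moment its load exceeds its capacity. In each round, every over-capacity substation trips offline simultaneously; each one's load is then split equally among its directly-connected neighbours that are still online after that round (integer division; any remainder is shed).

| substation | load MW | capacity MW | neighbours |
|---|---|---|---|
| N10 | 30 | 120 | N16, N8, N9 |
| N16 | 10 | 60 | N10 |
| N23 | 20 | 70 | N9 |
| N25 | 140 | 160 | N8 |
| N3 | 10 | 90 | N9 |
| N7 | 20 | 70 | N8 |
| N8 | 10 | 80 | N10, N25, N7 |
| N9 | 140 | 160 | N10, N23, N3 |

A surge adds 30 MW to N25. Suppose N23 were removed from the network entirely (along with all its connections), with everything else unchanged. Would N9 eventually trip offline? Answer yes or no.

With N23 removed:
Round 1 — N25 at 170 > 160. N25 trips offline.
  N25 sheds 170 MW to N8: 170 each.
    N8: 10+170 = 180 > 80
Round 2 — N8 trips offline.
  N8 sheds 180 MW to N10, N7: 90 each.
    N10: 30+90 = 120 ≤ 120
    N7: 20+90 = 110 > 70
Round 3 — N7 trips offline.
  N7 sheds 110 MW: no online neighbours, lost.
No further trips.

no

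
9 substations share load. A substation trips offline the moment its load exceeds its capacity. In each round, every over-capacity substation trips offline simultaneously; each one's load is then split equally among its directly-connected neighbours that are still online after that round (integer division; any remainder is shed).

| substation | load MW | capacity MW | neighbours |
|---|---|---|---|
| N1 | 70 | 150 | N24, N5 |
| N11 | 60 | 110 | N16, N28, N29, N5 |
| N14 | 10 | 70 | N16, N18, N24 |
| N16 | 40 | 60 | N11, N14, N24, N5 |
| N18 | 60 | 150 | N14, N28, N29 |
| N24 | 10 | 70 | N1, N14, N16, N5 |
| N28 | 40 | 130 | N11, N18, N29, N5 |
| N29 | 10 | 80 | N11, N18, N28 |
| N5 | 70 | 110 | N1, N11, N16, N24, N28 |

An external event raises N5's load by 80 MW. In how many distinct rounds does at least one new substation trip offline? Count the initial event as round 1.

Round 1 — N5 at 150 > 110. N5 trips offline.
  N5 sheds 150 MW to N1, N11, N16, N24, N28: 30 each.
    N1: 70+30 = 100 ≤ 150
    N11: 60+30 = 90 ≤ 110
    N16: 40+30 = 70 > 60
    N24: 10+30 = 40 ≤ 70
    N28: 40+30 = 70 ≤ 130
Round 2 — N16 trips offline.
  N16 sheds 70 MW to N11, N14, N24: 23 each (1 lost).
    N11: 90+23 = 113 > 110
    N14: 10+23 = 33 ≤ 70
    N24: 40+23 = 63 ≤ 70
Round 3 — N11 trips offline.
  N11 sheds 113 MW to N28, N29: 56 each (1 lost).
    N28: 70+56 = 126 ≤ 130
    N29: 10+56 = 66 ≤ 80
No further trips.

3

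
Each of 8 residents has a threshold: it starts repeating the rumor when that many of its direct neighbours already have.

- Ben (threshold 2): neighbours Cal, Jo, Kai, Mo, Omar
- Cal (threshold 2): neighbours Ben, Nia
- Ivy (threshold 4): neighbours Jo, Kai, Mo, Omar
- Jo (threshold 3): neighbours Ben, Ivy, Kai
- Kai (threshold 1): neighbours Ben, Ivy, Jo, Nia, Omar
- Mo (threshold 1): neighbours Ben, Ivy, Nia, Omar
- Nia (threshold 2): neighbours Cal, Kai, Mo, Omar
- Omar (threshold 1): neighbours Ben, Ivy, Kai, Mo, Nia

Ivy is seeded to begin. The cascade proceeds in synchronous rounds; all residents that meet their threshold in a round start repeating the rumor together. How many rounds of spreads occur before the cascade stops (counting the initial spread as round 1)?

Round 1 — Ivy starts repeating the rumor (initial).
Round 2 — checking thresholds:
  Jo: 1 of 3 neighbours < 3, holds.
  Kai: 1 of 5 neighbours ≥ 1, starts repeating the rumor.
  Mo: 1 of 4 neighbours ≥ 1, starts repeating the rumor.
  Omar: 1 of 5 neighbours ≥ 1, starts repeating the rumor.
Round 3 — checking thresholds:
  Ben: 3 of 5 neighbours ≥ 2, starts repeating the rumor.
  Jo: 2 of 3 neighbours < 3, holds.
  Nia: 3 of 4 neighbours ≥ 2, starts repeating the rumor.
Round 4 — checking thresholds:
  Cal: 2 of 2 neighbours ≥ 2, starts repeating the rumor.
  Jo: 3 of 3 neighbours ≥ 3, starts repeating the rumor.
Round 5 — no new spreads; cascade stops.

4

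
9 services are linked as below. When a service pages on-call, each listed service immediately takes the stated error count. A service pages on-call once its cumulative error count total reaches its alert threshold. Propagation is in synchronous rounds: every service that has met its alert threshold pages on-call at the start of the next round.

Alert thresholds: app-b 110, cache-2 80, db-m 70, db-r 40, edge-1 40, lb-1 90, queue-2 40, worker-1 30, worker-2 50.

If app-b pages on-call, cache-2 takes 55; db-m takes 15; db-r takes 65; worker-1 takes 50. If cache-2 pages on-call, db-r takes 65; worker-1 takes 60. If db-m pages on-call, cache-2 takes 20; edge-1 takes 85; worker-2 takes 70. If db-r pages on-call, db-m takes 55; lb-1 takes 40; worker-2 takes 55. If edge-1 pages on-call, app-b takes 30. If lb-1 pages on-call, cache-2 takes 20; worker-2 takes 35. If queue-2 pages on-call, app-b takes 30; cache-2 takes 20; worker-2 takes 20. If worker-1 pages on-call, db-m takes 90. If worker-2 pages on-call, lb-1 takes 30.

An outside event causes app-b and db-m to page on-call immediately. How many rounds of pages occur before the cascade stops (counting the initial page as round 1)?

2

Round 1 — app-b, db-m page on-call (initial).
  cache-2: +55+20 → 75 < 80
  db-r: +65 → 65 ≥ 40
  edge-1: +85 → 85 ≥ 40
  worker-1: +50 → 50 ≥ 30
  worker-2: +70 → 70 ≥ 50
Round 2 — db-r, edge-1, worker-1, worker-2 page on-call.
  lb-1: +40+30 → 70 < 90
No further pages.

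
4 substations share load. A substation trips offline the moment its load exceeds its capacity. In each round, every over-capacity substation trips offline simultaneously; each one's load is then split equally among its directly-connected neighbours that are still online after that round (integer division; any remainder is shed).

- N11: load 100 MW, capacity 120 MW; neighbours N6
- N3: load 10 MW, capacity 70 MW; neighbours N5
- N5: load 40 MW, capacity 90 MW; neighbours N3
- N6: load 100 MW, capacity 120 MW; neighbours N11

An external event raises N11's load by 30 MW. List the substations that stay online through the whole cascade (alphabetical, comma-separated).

Round 1 — N11 at 130 > 120. N11 trips offline.
  N11 sheds 130 MW to N6: 130 each.
    N6: 100+130 = 230 > 120
Round 2 — N6 trips offline.
  N6 sheds 230 MW: no online neighbours, lost.
No further trips.

N3, N5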